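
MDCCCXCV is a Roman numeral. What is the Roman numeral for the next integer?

MDCCCXCV = 1895; next is 1896

MDCCCXCVI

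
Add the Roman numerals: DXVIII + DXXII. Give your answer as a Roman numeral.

DXVIII = 518
DXXII = 522
518 + 522 = 1040

MXL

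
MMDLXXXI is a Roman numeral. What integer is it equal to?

MMDLXXXI: M=1000, M=1000, D=500, L=50, X=10, X=10, X=10, I=1
1000 + 1000 + 500 + 50 + 10 + 10 + 10 + 1 = 2581

2581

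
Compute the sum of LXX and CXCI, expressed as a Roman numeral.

LXX = 70
CXCI = 191
70 + 191 = 261

CCLXI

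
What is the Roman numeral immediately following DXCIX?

DXCIX = 599; next is 600

DC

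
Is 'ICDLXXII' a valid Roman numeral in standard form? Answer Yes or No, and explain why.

'ICDLXXII': Invalid subtractive combination: IC

No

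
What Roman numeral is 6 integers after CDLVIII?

CDLVIII = 458
458 + 6 = 464

CDLXIV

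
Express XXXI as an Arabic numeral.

XXXI: X=10, X=10, X=10, I=1
10 + 10 + 10 + 1 = 31

31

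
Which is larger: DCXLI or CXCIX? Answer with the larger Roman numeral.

DCXLI = 641
CXCIX = 199
641 is larger

DCXLI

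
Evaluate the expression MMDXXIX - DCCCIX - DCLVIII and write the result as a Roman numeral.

MMDXXIX = 2529, DCCCIX = 809, DCLVIII = 658
2529 - 809 = 1720
1720 - 658 = 1062

MLXII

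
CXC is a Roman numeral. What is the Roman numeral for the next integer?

CXC = 190, so the next integer is 190 + 1 = 191

CXCI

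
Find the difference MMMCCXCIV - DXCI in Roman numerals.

MMMCCXCIV = 3294
DXCI = 591
3294 - 591 = 2703

MMDCCIII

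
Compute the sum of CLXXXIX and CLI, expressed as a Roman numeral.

CLXXXIX = 189
CLI = 151
189 + 151 = 340

CCCXL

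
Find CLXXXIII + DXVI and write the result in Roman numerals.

CLXXXIII = 183
DXVI = 516
183 + 516 = 699

DCXCIX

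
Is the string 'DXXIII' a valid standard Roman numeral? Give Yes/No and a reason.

'DXXIII': Check the rules: uses only the symbols I, V, X, L, C, D, M; no symbol is repeated more than three times in a row; V, L and D each appear at most once; no smaller symbol precedes a larger one (values never increase from left to right). Value: D (500) + X (10) + X (10) + I (1) + I (1) + I (1) = 523. So it is a valid standard Roman numeral.

Yes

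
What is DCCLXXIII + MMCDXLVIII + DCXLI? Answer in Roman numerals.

DCCLXXIII = 773, MMCDXLVIII = 2448, DCXLI = 641
773 + 2448 = 3221
3221 + 641 = 3862

MMMDCCCLXII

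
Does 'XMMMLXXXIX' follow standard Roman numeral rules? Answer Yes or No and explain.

'XMMMLXXXIX': Invalid subtractive combination: XM

No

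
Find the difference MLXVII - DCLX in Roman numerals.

MLXVII = 1067
DCLX = 660
1067 - 660 = 407

CDVII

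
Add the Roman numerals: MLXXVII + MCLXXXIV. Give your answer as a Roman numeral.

MLXXVII = 1077
MCLXXXIV = 1184
1077 + 1184 = 2261

MMCCLXI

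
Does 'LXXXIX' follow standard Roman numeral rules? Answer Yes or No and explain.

'LXXXIX': Check the rules: uses only the symbols I, V, X, L, C, D, M; no symbol is repeated more than three times in a row; V, L and D each appear at most once; the only place a smaller symbol precedes a larger one is the allowed subtractive pair IX, the symbol right after such a pair (if any) is smaller than the pair's first symbol, and otherwise the values never increase from left to right. Value: L (50) + X (10) + X (10) + X (10) + IX (9) = 89. So it is a valid standard Roman numeral.

Yes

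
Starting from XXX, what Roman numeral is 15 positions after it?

XXX = 30
30 + 15 = 45

XLV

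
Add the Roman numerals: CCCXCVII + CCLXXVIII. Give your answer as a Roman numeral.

CCCXCVII = 397
CCLXXVIII = 278
397 + 278 = 675

DCLXXV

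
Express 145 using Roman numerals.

Convert 145 to Roman numerals:
  145 contains 1×100 (C)
  45 contains 1×40 (XL)
  5 contains 1×5 (V)

CXLV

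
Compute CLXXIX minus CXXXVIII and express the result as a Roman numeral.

CLXXIX = 179
CXXXVIII = 138
179 - 138 = 41

XLI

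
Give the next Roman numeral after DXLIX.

DXLIX = 549; next is 550

DL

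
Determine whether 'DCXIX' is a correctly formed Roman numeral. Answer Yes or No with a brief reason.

'DCXIX': Check the rules: uses only the symbols I, V, X, L, C, D, M; no symbol is repeated more than three times in a row; V, L and D each appear at most once; the only place a smaller symbol precedes a larger one is the allowed subtractive pair IX, the symbol right after such a pair (if any) is smaller than the pair's first symbol, and otherwise the values never increase from left to right. Value: D (500) + C (100) + X (10) + IX (9) = 619. So it is a valid standard Roman numeral.

Yes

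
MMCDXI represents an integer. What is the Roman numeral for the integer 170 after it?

MMCDXI = 2411
2411 + 170 = 2581

MMDLXXXI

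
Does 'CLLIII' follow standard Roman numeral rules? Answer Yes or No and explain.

'CLLIII': L should not appear more than once

No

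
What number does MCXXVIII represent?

MCXXVIII: M=1000, C=100, X=10, X=10, V=5, I=1, I=1, I=1
1000 + 100 + 10 + 10 + 5 + 1 + 1 + 1 = 1128

1128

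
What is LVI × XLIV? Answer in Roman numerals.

LVI = 56
XLIV = 44
56 × 44 = 2464

MMCDLXIV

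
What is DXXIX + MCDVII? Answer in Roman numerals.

DXXIX = 529
MCDVII = 1407
529 + 1407 = 1936

MCMXXXVI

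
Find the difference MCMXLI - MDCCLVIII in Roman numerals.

MCMXLI = 1941
MDCCLVIII = 1758
1941 - 1758 = 183

CLXXXIII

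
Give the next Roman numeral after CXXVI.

CXXVI = 126; next is 127

CXXVII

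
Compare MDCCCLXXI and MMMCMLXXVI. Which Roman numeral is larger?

MDCCCLXXI = 1871
MMMCMLXXVI = 3976
3976 is larger

MMMCMLXXVI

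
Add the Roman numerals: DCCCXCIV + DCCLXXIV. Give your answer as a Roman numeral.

DCCCXCIV = 894
DCCLXXIV = 774
894 + 774 = 1668

MDCLXVIII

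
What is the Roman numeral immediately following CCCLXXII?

CCCLXXII = 372, so the next integer is 372 + 1 = 373

CCCLXXIII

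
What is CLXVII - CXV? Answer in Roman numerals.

CLXVII = 167
CXV = 115
167 - 115 = 52

LII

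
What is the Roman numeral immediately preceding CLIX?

CLIX = 159, so the previous integer is 159 - 1 = 158

CLVIII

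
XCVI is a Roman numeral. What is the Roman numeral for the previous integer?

XCVI = 96, so the previous integer is 96 - 1 = 95

XCV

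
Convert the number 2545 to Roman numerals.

Convert 2545 to Roman numerals:
  2545 contains 2×1000 (MM)
  545 contains 1×500 (D)
  45 contains 1×40 (XL)
  5 contains 1×5 (V)

MMDXLV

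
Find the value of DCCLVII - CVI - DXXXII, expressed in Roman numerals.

DCCLVII = 757, CVI = 106, DXXXII = 532
757 - 106 = 651
651 - 532 = 119

CXIX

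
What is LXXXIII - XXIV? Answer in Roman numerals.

LXXXIII = 83
XXIV = 24
83 - 24 = 59

LIX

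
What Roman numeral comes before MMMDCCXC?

MMMDCCXC = 3790, so the previous integer is 3790 - 1 = 3789

MMMDCCLXXXIX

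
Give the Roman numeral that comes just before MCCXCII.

MCCXCII = 1292, so the previous integer is 1292 - 1 = 1291

MCCXCI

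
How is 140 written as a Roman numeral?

Convert 140 to Roman numerals:
  140 contains 1×100 (C)
  40 contains 1×40 (XL)

CXL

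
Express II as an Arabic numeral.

II: I=1, I=1
1 + 1 = 2

2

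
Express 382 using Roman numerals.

Convert 382 to Roman numerals:
  382 contains 3×100 (CCC)
  82 contains 1×50 (L)
  32 contains 3×10 (XXX)
  2 contains 2×1 (II)

CCCLXXXII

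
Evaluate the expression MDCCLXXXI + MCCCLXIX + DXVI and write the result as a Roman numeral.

MDCCLXXXI = 1781, MCCCLXIX = 1369, DXVI = 516
1781 + 1369 = 3150
3150 + 516 = 3666

MMMDCLXVI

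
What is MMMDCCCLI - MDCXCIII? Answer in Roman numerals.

MMMDCCCLI = 3851
MDCXCIII = 1693
3851 - 1693 = 2158

MMCLVIII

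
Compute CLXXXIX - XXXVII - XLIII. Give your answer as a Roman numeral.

CLXXXIX = 189, XXXVII = 37, XLIII = 43
189 - 37 = 152
152 - 43 = 109

CIX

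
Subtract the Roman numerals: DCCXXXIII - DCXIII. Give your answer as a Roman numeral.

DCCXXXIII = 733
DCXIII = 613
733 - 613 = 120

CXX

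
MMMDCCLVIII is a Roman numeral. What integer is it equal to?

MMMDCCLVIII: M=1000, M=1000, M=1000, D=500, C=100, C=100, L=50, V=5, I=1, I=1, I=1
1000 + 1000 + 1000 + 500 + 100 + 100 + 50 + 5 + 1 + 1 + 1 = 3758

3758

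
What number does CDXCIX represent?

CDXCIX: CD=400, XC=90, IX=9
400 + 90 + 9 = 499

499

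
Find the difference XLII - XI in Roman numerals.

XLII = 42
XI = 11
42 - 11 = 31

XXXI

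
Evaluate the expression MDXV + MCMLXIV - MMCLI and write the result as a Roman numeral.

MDXV = 1515, MCMLXIV = 1964, MMCLI = 2151
1515 + 1964 = 3479
3479 - 2151 = 1328

MCCCXXVIII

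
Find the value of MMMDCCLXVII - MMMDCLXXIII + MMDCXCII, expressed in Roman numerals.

MMMDCCLXVII = 3767, MMMDCLXXIII = 3673, MMDCXCII = 2692
3767 - 3673 = 94
94 + 2692 = 2786

MMDCCLXXXVI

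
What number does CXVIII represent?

CXVIII: C=100, X=10, V=5, I=1, I=1, I=1
100 + 10 + 5 + 1 + 1 + 1 = 118

118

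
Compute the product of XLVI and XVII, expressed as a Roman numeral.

XLVI = 46
XVII = 17
46 × 17 = 782

DCCLXXXII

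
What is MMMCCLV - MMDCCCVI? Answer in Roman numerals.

MMMCCLV = 3255
MMDCCCVI = 2806
3255 - 2806 = 449

CDXLIX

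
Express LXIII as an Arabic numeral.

LXIII: L=50, X=10, I=1, I=1, I=1
50 + 10 + 1 + 1 + 1 = 63

63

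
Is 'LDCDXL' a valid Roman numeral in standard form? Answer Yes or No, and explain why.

'LDCDXL': L should not appear more than once

No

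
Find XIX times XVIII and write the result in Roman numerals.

XIX = 19
XVIII = 18
19 × 18 = 342

CCCXLII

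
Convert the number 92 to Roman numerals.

Convert 92 to Roman numerals:
  92 contains 1×90 (XC)
  2 contains 2×1 (II)

XCII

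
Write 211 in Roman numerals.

Convert 211 to Roman numerals:
  211 contains 2×100 (CC)
  11 contains 1×10 (X)
  1 contains 1×1 (I)

CCXI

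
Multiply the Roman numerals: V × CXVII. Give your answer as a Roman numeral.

V = 5
CXVII = 117
5 × 117 = 585

DLXXXV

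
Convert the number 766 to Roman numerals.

Convert 766 to Roman numerals:
  766 contains 1×500 (D)
  266 contains 2×100 (CC)
  66 contains 1×50 (L)
  16 contains 1×10 (X)
  6 contains 1×5 (V)
  1 contains 1×1 (I)

DCCLXVI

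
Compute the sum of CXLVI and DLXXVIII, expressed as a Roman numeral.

CXLVI = 146
DLXXVIII = 578
146 + 578 = 724

DCCXXIV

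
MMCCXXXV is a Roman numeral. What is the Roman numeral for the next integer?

MMCCXXXV = 2235, so the next integer is 2235 + 1 = 2236

MMCCXXXVI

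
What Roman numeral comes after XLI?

XLI = 41, so the next integer is 41 + 1 = 42

XLII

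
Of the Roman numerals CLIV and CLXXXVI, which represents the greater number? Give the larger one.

CLIV = 154
CLXXXVI = 186
186 is larger

CLXXXVI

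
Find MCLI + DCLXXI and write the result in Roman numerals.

MCLI = 1151
DCLXXI = 671
1151 + 671 = 1822

MDCCCXXII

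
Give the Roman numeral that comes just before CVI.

CVI = 106; previous is 105

CV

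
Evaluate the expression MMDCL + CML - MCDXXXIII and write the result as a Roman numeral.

MMDCL = 2650, CML = 950, MCDXXXIII = 1433
2650 + 950 = 3600
3600 - 1433 = 2167

MMCLXVII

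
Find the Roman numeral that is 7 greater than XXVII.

XXVII = 27
27 + 7 = 34

XXXIV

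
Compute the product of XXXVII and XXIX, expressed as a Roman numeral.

XXXVII = 37
XXIX = 29
37 × 29 = 1073

MLXXIII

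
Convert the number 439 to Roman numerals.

Convert 439 to Roman numerals:
  439 contains 1×400 (CD)
  39 contains 3×10 (XXX)
  9 contains 1×9 (IX)

CDXXXIX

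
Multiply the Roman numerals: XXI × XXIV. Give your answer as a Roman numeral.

XXI = 21
XXIV = 24
21 × 24 = 504

DIV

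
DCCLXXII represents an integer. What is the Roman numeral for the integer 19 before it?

DCCLXXII = 772
772 - 19 = 753

DCCLIII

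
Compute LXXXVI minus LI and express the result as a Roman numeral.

LXXXVI = 86
LI = 51
86 - 51 = 35

XXXV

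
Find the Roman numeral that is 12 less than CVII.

CVII = 107
107 - 12 = 95

XCV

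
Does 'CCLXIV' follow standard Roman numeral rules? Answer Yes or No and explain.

'CCLXIV': Check the rules: uses only the symbols I, V, X, L, C, D, M; no symbol is repeated more than three times in a row; V, L and D each appear at most once; the only place a smaller symbol precedes a larger one is the allowed subtractive pair IV, the symbol right after such a pair (if any) is smaller than the pair's first symbol, and otherwise the values never increase from left to right. Value: C (100) + C (100) + L (50) + X (10) + IV (4) = 264. So it is a valid standard Roman numeral.

Yes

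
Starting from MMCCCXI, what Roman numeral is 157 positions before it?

MMCCCXI = 2311
2311 - 157 = 2154

MMCLIV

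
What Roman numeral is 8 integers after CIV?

CIV = 104
104 + 8 = 112

CXII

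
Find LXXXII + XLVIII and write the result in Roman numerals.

LXXXII = 82
XLVIII = 48
82 + 48 = 130

CXXX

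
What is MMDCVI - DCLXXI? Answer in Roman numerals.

MMDCVI = 2606
DCLXXI = 671
2606 - 671 = 1935

MCMXXXV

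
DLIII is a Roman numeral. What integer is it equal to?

DLIII: D=500, L=50, I=1, I=1, I=1
500 + 50 + 1 + 1 + 1 = 553

553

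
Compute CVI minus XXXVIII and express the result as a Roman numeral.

CVI = 106
XXXVIII = 38
106 - 38 = 68

LXVIII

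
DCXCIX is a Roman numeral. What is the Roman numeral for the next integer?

DCXCIX = 699; next is 700

DCC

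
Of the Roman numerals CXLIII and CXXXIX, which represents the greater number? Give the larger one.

CXLIII = 143
CXXXIX = 139
143 is larger

CXLIII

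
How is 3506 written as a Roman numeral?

Convert 3506 to Roman numerals:
  3506 contains 3×1000 (MMM)
  506 contains 1×500 (D)
  6 contains 1×5 (V)
  1 contains 1×1 (I)

MMMDVI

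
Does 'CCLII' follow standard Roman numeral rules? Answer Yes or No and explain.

'CCLII': Check the rules: uses only the symbols I, V, X, L, C, D, M; no symbol is repeated more than three times in a row; V, L and D each appear at most once; no smaller symbol precedes a larger one (values never increase from left to right). Value: C (100) + C (100) + L (50) + I (1) + I (1) = 252. So it is a valid standard Roman numeral.

Yes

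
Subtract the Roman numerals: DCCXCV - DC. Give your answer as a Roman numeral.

DCCXCV = 795
DC = 600
795 - 600 = 195

CXCV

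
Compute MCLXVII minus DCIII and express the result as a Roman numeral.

MCLXVII = 1167
DCIII = 603
1167 - 603 = 564

DLXIV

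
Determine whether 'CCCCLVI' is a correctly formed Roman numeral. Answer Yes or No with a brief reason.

'CCCCLVI': More than 3 consecutive C's

No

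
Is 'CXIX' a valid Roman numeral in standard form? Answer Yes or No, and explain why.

'CXIX': Check the rules: uses only the symbols I, V, X, L, C, D, M; no symbol is repeated more than three times in a row; V, L and D each appear at most once; the only place a smaller symbol precedes a larger one is the allowed subtractive pair IX, the symbol right after such a pair (if any) is smaller than the pair's first symbol, and otherwise the values never increase from left to right. Value: C (100) + X (10) + IX (9) = 119. So it is a valid standard Roman numeral.

Yes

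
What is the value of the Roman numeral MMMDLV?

MMMDLV: M=1000, M=1000, M=1000, D=500, L=50, V=5
1000 + 1000 + 1000 + 500 + 50 + 5 = 3555

3555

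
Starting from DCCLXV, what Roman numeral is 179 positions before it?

DCCLXV = 765
765 - 179 = 586

DLXXXVI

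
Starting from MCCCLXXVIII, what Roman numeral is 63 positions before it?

MCCCLXXVIII = 1378
1378 - 63 = 1315

MCCCXV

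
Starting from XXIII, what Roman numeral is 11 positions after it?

XXIII = 23
23 + 11 = 34

XXXIV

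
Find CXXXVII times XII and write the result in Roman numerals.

CXXXVII = 137
XII = 12
137 × 12 = 1644

MDCXLIV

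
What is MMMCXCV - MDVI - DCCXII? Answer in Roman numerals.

MMMCXCV = 3195, MDVI = 1506, DCCXII = 712
3195 - 1506 = 1689
1689 - 712 = 977

CMLXXVII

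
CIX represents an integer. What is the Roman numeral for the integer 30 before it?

CIX = 109
109 - 30 = 79

LXXIX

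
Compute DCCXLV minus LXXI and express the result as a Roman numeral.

DCCXLV = 745
LXXI = 71
745 - 71 = 674

DCLXXIV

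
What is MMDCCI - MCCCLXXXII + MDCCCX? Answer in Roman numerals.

MMDCCI = 2701, MCCCLXXXII = 1382, MDCCCX = 1810
2701 - 1382 = 1319
1319 + 1810 = 3129

MMMCXXIX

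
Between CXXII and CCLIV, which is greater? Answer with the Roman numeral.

CXXII = 122
CCLIV = 254
254 is larger

CCLIV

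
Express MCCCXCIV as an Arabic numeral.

MCCCXCIV: M=1000, C=100, C=100, C=100, XC=90, IV=4
1000 + 100 + 100 + 100 + 90 + 4 = 1394

1394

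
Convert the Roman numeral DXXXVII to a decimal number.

DXXXVII: D=500, X=10, X=10, X=10, V=5, I=1, I=1
500 + 10 + 10 + 10 + 5 + 1 + 1 = 537

537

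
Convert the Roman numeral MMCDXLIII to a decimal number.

MMCDXLIII: M=1000, M=1000, CD=400, XL=40, I=1, I=1, I=1
1000 + 1000 + 400 + 40 + 1 + 1 + 1 = 2443

2443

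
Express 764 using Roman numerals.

Convert 764 to Roman numerals:
  764 contains 1×500 (D)
  264 contains 2×100 (CC)
  64 contains 1×50 (L)
  14 contains 1×10 (X)
  4 contains 1×4 (IV)

DCCLXIV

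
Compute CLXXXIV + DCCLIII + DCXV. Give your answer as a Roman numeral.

CLXXXIV = 184, DCCLIII = 753, DCXV = 615
184 + 753 = 937
937 + 615 = 1552

MDLII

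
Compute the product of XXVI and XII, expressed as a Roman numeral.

XXVI = 26
XII = 12
26 × 12 = 312

CCCXII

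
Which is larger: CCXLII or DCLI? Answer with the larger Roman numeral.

CCXLII = 242
DCLI = 651
651 is larger

DCLI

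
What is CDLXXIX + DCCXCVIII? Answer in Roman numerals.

CDLXXIX = 479
DCCXCVIII = 798
479 + 798 = 1277

MCCLXXVII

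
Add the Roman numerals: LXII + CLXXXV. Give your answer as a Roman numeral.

LXII = 62
CLXXXV = 185
62 + 185 = 247

CCXLVII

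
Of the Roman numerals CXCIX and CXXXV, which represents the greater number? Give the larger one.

CXCIX = 199
CXXXV = 135
199 is larger

CXCIX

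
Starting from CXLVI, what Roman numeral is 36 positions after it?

CXLVI = 146
146 + 36 = 182

CLXXXII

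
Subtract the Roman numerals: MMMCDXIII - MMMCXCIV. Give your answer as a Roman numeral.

MMMCDXIII = 3413
MMMCXCIV = 3194
3413 - 3194 = 219

CCXIX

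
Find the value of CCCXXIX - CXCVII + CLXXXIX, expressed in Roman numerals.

CCCXXIX = 329, CXCVII = 197, CLXXXIX = 189
329 - 197 = 132
132 + 189 = 321

CCCXXI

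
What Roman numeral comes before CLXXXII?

CLXXXII = 182; previous is 181

CLXXXI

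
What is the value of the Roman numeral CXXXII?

CXXXII: C=100, X=10, X=10, X=10, I=1, I=1
100 + 10 + 10 + 10 + 1 + 1 = 132

132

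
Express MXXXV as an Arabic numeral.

MXXXV: M=1000, X=10, X=10, X=10, V=5
1000 + 10 + 10 + 10 + 5 = 1035

1035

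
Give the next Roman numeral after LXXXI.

LXXXI = 81, so the next integer is 81 + 1 = 82

LXXXII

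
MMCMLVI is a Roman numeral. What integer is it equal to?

MMCMLVI: M=1000, M=1000, CM=900, L=50, V=5, I=1
1000 + 1000 + 900 + 50 + 5 + 1 = 2956

2956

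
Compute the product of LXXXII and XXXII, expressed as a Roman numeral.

LXXXII = 82
XXXII = 32
82 × 32 = 2624

MMDCXXIV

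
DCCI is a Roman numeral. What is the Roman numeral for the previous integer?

DCCI = 701; previous is 700

DCC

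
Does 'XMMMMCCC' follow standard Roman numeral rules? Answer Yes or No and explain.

'XMMMMCCC': More than 3 consecutive M's

No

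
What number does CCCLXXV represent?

CCCLXXV: C=100, C=100, C=100, L=50, X=10, X=10, V=5
100 + 100 + 100 + 50 + 10 + 10 + 5 = 375

375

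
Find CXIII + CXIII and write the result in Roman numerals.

CXIII = 113
CXIII = 113
113 + 113 = 226

CCXXVI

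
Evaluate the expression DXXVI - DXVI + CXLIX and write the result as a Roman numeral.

DXXVI = 526, DXVI = 516, CXLIX = 149
526 - 516 = 10
10 + 149 = 159

CLIX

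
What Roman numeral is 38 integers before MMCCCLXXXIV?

MMCCCLXXXIV = 2384
2384 - 38 = 2346

MMCCCXLVI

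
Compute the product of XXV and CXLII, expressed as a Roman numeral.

XXV = 25
CXLII = 142
25 × 142 = 3550

MMMDL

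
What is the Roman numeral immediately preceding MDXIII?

MDXIII = 1513; previous is 1512

MDXII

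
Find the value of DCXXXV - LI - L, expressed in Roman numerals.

DCXXXV = 635, LI = 51, L = 50
635 - 51 = 584
584 - 50 = 534

DXXXIV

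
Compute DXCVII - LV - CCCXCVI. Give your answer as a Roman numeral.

DXCVII = 597, LV = 55, CCCXCVI = 396
597 - 55 = 542
542 - 396 = 146

CXLVI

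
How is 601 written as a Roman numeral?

Convert 601 to Roman numerals:
  601 contains 1×500 (D)
  101 contains 1×100 (C)
  1 contains 1×1 (I)

DCI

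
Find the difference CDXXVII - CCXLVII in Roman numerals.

CDXXVII = 427
CCXLVII = 247
427 - 247 = 180

CLXXX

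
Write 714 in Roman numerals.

Convert 714 to Roman numerals:
  714 contains 1×500 (D)
  214 contains 2×100 (CC)
  14 contains 1×10 (X)
  4 contains 1×4 (IV)

DCCXIV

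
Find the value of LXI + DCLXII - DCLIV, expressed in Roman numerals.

LXI = 61, DCLXII = 662, DCLIV = 654
61 + 662 = 723
723 - 654 = 69

LXIX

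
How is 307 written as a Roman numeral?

Convert 307 to Roman numerals:
  307 contains 3×100 (CCC)
  7 contains 1×5 (V)
  2 contains 2×1 (II)

CCCVII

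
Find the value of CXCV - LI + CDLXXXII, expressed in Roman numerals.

CXCV = 195, LI = 51, CDLXXXII = 482
195 - 51 = 144
144 + 482 = 626

DCXXVI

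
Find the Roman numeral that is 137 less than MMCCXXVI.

MMCCXXVI = 2226
2226 - 137 = 2089

MMLXXXIX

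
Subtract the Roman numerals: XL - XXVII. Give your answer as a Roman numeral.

XL = 40
XXVII = 27
40 - 27 = 13

XIII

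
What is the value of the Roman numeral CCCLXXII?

CCCLXXII: C=100, C=100, C=100, L=50, X=10, X=10, I=1, I=1
100 + 100 + 100 + 50 + 10 + 10 + 1 + 1 = 372

372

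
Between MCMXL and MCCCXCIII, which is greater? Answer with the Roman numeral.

MCMXL = 1940
MCCCXCIII = 1393
1940 is larger

MCMXL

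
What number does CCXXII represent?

CCXXII: C=100, C=100, X=10, X=10, I=1, I=1
100 + 100 + 10 + 10 + 1 + 1 = 222

222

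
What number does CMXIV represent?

CMXIV: CM=900, X=10, IV=4
900 + 10 + 4 = 914

914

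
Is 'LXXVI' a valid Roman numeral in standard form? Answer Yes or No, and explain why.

'LXXVI': Check the rules: uses only the symbols I, V, X, L, C, D, M; no symbol is repeated more than three times in a row; V, L and D each appear at most once; no smaller symbol precedes a larger one (values never increase from left to right). Value: L (50) + X (10) + X (10) + V (5) + I (1) = 76. So it is a valid standard Roman numeral.

Yes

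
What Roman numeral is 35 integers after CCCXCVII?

CCCXCVII = 397
397 + 35 = 432

CDXXXII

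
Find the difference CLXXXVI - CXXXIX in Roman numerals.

CLXXXVI = 186
CXXXIX = 139
186 - 139 = 47

XLVII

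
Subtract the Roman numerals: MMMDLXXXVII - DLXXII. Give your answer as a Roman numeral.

MMMDLXXXVII = 3587
DLXXII = 572
3587 - 572 = 3015

MMMXV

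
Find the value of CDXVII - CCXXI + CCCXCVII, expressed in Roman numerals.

CDXVII = 417, CCXXI = 221, CCCXCVII = 397
417 - 221 = 196
196 + 397 = 593

DXCIII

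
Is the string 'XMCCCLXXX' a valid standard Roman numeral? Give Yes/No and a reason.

'XMCCCLXXX': Invalid subtractive combination: XM

No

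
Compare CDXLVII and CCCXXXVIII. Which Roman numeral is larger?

CDXLVII = 447
CCCXXXVIII = 338
447 is larger

CDXLVII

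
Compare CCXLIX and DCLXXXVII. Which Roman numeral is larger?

CCXLIX = 249
DCLXXXVII = 687
687 is larger

DCLXXXVII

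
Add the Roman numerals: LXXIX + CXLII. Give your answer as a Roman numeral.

LXXIX = 79
CXLII = 142
79 + 142 = 221

CCXXI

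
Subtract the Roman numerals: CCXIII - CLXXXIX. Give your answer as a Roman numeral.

CCXIII = 213
CLXXXIX = 189
213 - 189 = 24

XXIV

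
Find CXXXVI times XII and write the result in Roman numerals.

CXXXVI = 136
XII = 12
136 × 12 = 1632

MDCXXXII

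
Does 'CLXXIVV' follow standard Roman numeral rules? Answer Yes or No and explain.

'CLXXIVV': V should not appear more than once

No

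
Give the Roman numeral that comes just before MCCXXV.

MCCXXV = 1225, so the previous integer is 1225 - 1 = 1224

MCCXXIV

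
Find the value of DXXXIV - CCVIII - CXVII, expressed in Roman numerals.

DXXXIV = 534, CCVIII = 208, CXVII = 117
534 - 208 = 326
326 - 117 = 209

CCIX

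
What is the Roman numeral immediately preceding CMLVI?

CMLVI = 956, so the previous integer is 956 - 1 = 955

CMLV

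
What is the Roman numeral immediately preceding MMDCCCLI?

MMDCCCLI = 2851; previous is 2850

MMDCCCL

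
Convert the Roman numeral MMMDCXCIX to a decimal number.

MMMDCXCIX: M=1000, M=1000, M=1000, D=500, C=100, XC=90, IX=9
1000 + 1000 + 1000 + 500 + 100 + 90 + 9 = 3699

3699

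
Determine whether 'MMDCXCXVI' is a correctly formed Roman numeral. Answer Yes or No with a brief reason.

'MMDCXCXVI': X cannot come right after the subtractive pair XC: once X is subtracted in XC, the next symbol must be smaller than X

No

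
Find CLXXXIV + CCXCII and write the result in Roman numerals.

CLXXXIV = 184
CCXCII = 292
184 + 292 = 476

CDLXXVI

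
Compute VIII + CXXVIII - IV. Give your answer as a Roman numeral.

VIII = 8, CXXVIII = 128, IV = 4
8 + 128 = 136
136 - 4 = 132

CXXXII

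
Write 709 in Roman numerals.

Convert 709 to Roman numerals:
  709 contains 1×500 (D)
  209 contains 2×100 (CC)
  9 contains 1×9 (IX)

DCCIX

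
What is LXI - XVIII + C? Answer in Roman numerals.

LXI = 61, XVIII = 18, C = 100
61 - 18 = 43
43 + 100 = 143

CXLIII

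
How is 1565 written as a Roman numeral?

Convert 1565 to Roman numerals:
  1565 contains 1×1000 (M)
  565 contains 1×500 (D)
  65 contains 1×50 (L)
  15 contains 1×10 (X)
  5 contains 1×5 (V)

MDLXV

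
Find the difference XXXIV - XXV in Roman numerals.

XXXIV = 34
XXV = 25
34 - 25 = 9

IX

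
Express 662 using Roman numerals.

Convert 662 to Roman numerals:
  662 contains 1×500 (D)
  162 contains 1×100 (C)
  62 contains 1×50 (L)
  12 contains 1×10 (X)
  2 contains 2×1 (II)

DCLXII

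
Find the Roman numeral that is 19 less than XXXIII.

XXXIII = 33
33 - 19 = 14

XIV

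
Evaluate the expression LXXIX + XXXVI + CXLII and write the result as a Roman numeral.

LXXIX = 79, XXXVI = 36, CXLII = 142
79 + 36 = 115
115 + 142 = 257

CCLVII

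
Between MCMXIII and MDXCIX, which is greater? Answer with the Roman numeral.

MCMXIII = 1913
MDXCIX = 1599
1913 is larger

MCMXIII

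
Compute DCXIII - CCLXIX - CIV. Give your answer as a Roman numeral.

DCXIII = 613, CCLXIX = 269, CIV = 104
613 - 269 = 344
344 - 104 = 240

CCXL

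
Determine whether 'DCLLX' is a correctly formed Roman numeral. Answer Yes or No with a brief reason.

'DCLLX': L should not appear more than once

No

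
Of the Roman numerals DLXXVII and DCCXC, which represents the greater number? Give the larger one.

DLXXVII = 577
DCCXC = 790
790 is larger

DCCXC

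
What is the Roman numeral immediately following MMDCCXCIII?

MMDCCXCIII = 2793, so the next integer is 2793 + 1 = 2794

MMDCCXCIV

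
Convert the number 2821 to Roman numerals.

Convert 2821 to Roman numerals:
  2821 contains 2×1000 (MM)
  821 contains 1×500 (D)
  321 contains 3×100 (CCC)
  21 contains 2×10 (XX)
  1 contains 1×1 (I)

MMDCCCXXI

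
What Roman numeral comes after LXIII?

LXIII = 63, so the next integer is 63 + 1 = 64

LXIV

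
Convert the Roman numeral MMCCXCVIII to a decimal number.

MMCCXCVIII: M=1000, M=1000, C=100, C=100, XC=90, V=5, I=1, I=1, I=1
1000 + 1000 + 100 + 100 + 90 + 5 + 1 + 1 + 1 = 2298

2298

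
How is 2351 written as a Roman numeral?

Convert 2351 to Roman numerals:
  2351 contains 2×1000 (MM)
  351 contains 3×100 (CCC)
  51 contains 1×50 (L)
  1 contains 1×1 (I)

MMCCCLI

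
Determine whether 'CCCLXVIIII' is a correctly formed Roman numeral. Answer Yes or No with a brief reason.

'CCCLXVIIII': More than 3 consecutive I's

No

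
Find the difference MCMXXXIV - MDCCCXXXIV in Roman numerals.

MCMXXXIV = 1934
MDCCCXXXIV = 1834
1934 - 1834 = 100

C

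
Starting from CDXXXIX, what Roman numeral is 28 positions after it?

CDXXXIX = 439
439 + 28 = 467

CDLXVII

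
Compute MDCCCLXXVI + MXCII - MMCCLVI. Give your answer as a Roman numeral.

MDCCCLXXVI = 1876, MXCII = 1092, MMCCLVI = 2256
1876 + 1092 = 2968
2968 - 2256 = 712

DCCXII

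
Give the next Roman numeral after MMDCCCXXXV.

MMDCCCXXXV = 2835, so the next integer is 2835 + 1 = 2836

MMDCCCXXXVI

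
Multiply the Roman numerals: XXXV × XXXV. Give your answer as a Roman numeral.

XXXV = 35
XXXV = 35
35 × 35 = 1225

MCCXXV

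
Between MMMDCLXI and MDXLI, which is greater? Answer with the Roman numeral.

MMMDCLXI = 3661
MDXLI = 1541
3661 is larger

MMMDCLXI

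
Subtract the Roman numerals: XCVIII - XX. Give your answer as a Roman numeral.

XCVIII = 98
XX = 20
98 - 20 = 78

LXXVIII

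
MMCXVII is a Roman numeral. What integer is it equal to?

MMCXVII: M=1000, M=1000, C=100, X=10, V=5, I=1, I=1
1000 + 1000 + 100 + 10 + 5 + 1 + 1 = 2117

2117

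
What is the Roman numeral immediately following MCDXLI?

MCDXLI = 1441; next is 1442

MCDXLII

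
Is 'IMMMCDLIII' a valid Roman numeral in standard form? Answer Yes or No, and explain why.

'IMMMCDLIII': Invalid subtractive combination: IM

No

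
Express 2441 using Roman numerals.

Convert 2441 to Roman numerals:
  2441 contains 2×1000 (MM)
  441 contains 1×400 (CD)
  41 contains 1×40 (XL)
  1 contains 1×1 (I)

MMCDXLI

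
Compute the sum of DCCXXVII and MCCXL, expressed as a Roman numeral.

DCCXXVII = 727
MCCXL = 1240
727 + 1240 = 1967

MCMLXVII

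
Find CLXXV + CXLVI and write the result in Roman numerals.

CLXXV = 175
CXLVI = 146
175 + 146 = 321

CCCXXI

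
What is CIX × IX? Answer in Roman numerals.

CIX = 109
IX = 9
109 × 9 = 981

CMLXXXI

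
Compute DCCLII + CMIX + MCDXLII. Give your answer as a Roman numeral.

DCCLII = 752, CMIX = 909, MCDXLII = 1442
752 + 909 = 1661
1661 + 1442 = 3103

MMMCIII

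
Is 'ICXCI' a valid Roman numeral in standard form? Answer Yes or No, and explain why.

'ICXCI': Invalid subtractive combination: IC

No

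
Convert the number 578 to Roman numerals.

Convert 578 to Roman numerals:
  578 contains 1×500 (D)
  78 contains 1×50 (L)
  28 contains 2×10 (XX)
  8 contains 1×5 (V)
  3 contains 3×1 (III)

DLXXVIII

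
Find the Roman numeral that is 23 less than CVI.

CVI = 106
106 - 23 = 83

LXXXIII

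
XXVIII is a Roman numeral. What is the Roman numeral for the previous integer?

XXVIII = 28; previous is 27

XXVII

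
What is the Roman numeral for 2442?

Convert 2442 to Roman numerals:
  2442 contains 2×1000 (MM)
  442 contains 1×400 (CD)
  42 contains 1×40 (XL)
  2 contains 2×1 (II)

MMCDXLII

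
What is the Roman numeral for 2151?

Convert 2151 to Roman numerals:
  2151 contains 2×1000 (MM)
  151 contains 1×100 (C)
  51 contains 1×50 (L)
  1 contains 1×1 (I)

MMCLI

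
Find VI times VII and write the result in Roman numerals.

VI = 6
VII = 7
6 × 7 = 42

XLII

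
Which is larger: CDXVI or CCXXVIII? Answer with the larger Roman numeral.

CDXVI = 416
CCXXVIII = 228
416 is larger

CDXVI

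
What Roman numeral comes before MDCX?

MDCX = 1610, so the previous integer is 1610 - 1 = 1609

MDCIX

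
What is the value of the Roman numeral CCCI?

CCCI: C=100, C=100, C=100, I=1
100 + 100 + 100 + 1 = 301

301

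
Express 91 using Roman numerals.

Convert 91 to Roman numerals:
  91 contains 1×90 (XC)
  1 contains 1×1 (I)

XCI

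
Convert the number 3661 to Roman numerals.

Convert 3661 to Roman numerals:
  3661 contains 3×1000 (MMM)
  661 contains 1×500 (D)
  161 contains 1×100 (C)
  61 contains 1×50 (L)
  11 contains 1×10 (X)
  1 contains 1×1 (I)

MMMDCLXI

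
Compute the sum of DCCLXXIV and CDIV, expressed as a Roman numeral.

DCCLXXIV = 774
CDIV = 404
774 + 404 = 1178

MCLXXVIII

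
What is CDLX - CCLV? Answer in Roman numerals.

CDLX = 460
CCLV = 255
460 - 255 = 205

CCV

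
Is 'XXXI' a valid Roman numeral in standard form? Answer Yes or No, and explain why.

'XXXI': Check the rules: uses only the symbols I, V, X, L, C, D, M; no symbol is repeated more than three times in a row; V, L and D each appear at most once; no smaller symbol precedes a larger one (values never increase from left to right). Value: X (10) + X (10) + X (10) + I (1) = 31. So it is a valid standard Roman numeral.

Yes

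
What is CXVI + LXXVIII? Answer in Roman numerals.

CXVI = 116
LXXVIII = 78
116 + 78 = 194

CXCIV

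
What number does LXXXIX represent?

LXXXIX: L=50, X=10, X=10, X=10, IX=9
50 + 10 + 10 + 10 + 9 = 89

89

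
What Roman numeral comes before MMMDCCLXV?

MMMDCCLXV = 3765; previous is 3764

MMMDCCLXIV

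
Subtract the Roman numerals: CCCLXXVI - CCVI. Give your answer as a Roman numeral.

CCCLXXVI = 376
CCVI = 206
376 - 206 = 170

CLXX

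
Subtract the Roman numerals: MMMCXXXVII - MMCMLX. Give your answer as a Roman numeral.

MMMCXXXVII = 3137
MMCMLX = 2960
3137 - 2960 = 177

CLXXVII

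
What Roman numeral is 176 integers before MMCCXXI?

MMCCXXI = 2221
2221 - 176 = 2045

MMXLV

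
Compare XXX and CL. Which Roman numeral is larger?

XXX = 30
CL = 150
150 is larger

CL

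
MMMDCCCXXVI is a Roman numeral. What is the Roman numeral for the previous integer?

MMMDCCCXXVI = 3826; previous is 3825

MMMDCCCXXV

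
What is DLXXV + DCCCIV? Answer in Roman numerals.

DLXXV = 575
DCCCIV = 804
575 + 804 = 1379

MCCCLXXIX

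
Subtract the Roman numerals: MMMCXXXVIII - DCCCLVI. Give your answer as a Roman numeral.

MMMCXXXVIII = 3138
DCCCLVI = 856
3138 - 856 = 2282

MMCCLXXXII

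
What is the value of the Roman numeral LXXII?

LXXII: L=50, X=10, X=10, I=1, I=1
50 + 10 + 10 + 1 + 1 = 72

72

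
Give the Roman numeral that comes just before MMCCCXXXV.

MMCCCXXXV = 2335; previous is 2334

MMCCCXXXIV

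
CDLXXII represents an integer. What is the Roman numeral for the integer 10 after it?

CDLXXII = 472
472 + 10 = 482

CDLXXXII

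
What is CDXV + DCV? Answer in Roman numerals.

CDXV = 415
DCV = 605
415 + 605 = 1020

MXX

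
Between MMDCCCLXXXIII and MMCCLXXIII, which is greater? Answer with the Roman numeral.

MMDCCCLXXXIII = 2883
MMCCLXXIII = 2273
2883 is larger

MMDCCCLXXXIII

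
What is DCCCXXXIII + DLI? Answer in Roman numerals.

DCCCXXXIII = 833
DLI = 551
833 + 551 = 1384

MCCCLXXXIV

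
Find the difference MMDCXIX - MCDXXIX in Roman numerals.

MMDCXIX = 2619
MCDXXIX = 1429
2619 - 1429 = 1190

MCXC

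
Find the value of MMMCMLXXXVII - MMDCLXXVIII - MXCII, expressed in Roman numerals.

MMMCMLXXXVII = 3987, MMDCLXXVIII = 2678, MXCII = 1092
3987 - 2678 = 1309
1309 - 1092 = 217

CCXVII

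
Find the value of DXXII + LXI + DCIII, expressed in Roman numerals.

DXXII = 522, LXI = 61, DCIII = 603
522 + 61 = 583
583 + 603 = 1186

MCLXXXVI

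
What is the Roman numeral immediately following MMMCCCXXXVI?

MMMCCCXXXVI = 3336, so the next integer is 3336 + 1 = 3337

MMMCCCXXXVII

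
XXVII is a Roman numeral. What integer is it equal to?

XXVII: X=10, X=10, V=5, I=1, I=1
10 + 10 + 5 + 1 + 1 = 27

27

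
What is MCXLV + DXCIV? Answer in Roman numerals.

MCXLV = 1145
DXCIV = 594
1145 + 594 = 1739

MDCCXXXIX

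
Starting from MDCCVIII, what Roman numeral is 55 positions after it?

MDCCVIII = 1708
1708 + 55 = 1763

MDCCLXIII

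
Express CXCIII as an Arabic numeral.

CXCIII: C=100, XC=90, I=1, I=1, I=1
100 + 90 + 1 + 1 + 1 = 193

193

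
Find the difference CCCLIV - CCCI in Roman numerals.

CCCLIV = 354
CCCI = 301
354 - 301 = 53

LIII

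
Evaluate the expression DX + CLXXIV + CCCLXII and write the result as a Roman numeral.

DX = 510, CLXXIV = 174, CCCLXII = 362
510 + 174 = 684
684 + 362 = 1046

MXLVI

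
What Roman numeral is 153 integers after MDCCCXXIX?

MDCCCXXIX = 1829
1829 + 153 = 1982

MCMLXXXII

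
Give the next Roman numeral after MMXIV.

MMXIV = 2014, so the next integer is 2014 + 1 = 2015

MMXV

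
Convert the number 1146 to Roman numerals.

Convert 1146 to Roman numerals:
  1146 contains 1×1000 (M)
  146 contains 1×100 (C)
  46 contains 1×40 (XL)
  6 contains 1×5 (V)
  1 contains 1×1 (I)

MCXLVI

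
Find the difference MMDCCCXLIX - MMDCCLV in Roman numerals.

MMDCCCXLIX = 2849
MMDCCLV = 2755
2849 - 2755 = 94

XCIV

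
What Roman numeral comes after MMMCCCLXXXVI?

MMMCCCLXXXVI = 3386, so the next integer is 3386 + 1 = 3387

MMMCCCLXXXVII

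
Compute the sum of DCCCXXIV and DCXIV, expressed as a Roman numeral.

DCCCXXIV = 824
DCXIV = 614
824 + 614 = 1438

MCDXXXVIII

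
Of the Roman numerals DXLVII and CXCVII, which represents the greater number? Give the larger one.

DXLVII = 547
CXCVII = 197
547 is larger

DXLVII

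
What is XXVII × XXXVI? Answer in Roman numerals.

XXVII = 27
XXXVI = 36
27 × 36 = 972

CMLXXII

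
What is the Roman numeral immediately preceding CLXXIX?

CLXXIX = 179; previous is 178

CLXXVIII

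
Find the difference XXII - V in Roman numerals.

XXII = 22
V = 5
22 - 5 = 17

XVII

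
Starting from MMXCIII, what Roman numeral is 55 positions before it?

MMXCIII = 2093
2093 - 55 = 2038

MMXXXVIII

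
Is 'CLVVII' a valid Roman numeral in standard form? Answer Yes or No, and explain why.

'CLVVII': V should not appear more than once

No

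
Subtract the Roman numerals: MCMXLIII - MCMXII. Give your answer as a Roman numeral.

MCMXLIII = 1943
MCMXII = 1912
1943 - 1912 = 31

XXXI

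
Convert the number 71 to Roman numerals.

Convert 71 to Roman numerals:
  71 contains 1×50 (L)
  21 contains 2×10 (XX)
  1 contains 1×1 (I)

LXXI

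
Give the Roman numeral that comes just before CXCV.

CXCV = 195, so the previous integer is 195 - 1 = 194

CXCIV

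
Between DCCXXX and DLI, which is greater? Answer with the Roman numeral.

DCCXXX = 730
DLI = 551
730 is larger

DCCXXX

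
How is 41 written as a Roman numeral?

Convert 41 to Roman numerals:
  41 contains 1×40 (XL)
  1 contains 1×1 (I)

XLI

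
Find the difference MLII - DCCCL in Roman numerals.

MLII = 1052
DCCCL = 850
1052 - 850 = 202

CCII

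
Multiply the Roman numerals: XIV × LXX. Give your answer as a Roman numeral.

XIV = 14
LXX = 70
14 × 70 = 980

CMLXXX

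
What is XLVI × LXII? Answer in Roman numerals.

XLVI = 46
LXII = 62
46 × 62 = 2852

MMDCCCLII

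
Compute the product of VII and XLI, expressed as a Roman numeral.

VII = 7
XLI = 41
7 × 41 = 287

CCLXXXVII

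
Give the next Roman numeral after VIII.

VIII = 8, so the next integer is 8 + 1 = 9

IX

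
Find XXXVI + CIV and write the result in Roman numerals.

XXXVI = 36
CIV = 104
36 + 104 = 140

CXL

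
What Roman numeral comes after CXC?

CXC = 190, so the next integer is 190 + 1 = 191

CXCI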